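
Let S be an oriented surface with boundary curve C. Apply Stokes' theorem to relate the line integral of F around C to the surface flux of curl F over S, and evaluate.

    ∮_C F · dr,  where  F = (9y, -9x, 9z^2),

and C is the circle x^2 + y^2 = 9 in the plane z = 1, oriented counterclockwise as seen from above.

Let S be the flat disk x^2 + y^2 ≤ 9 in the plane z = 1, with upward unit normal n̂ = ẑ. By Stokes' theorem,

    ∮_C F · dr = ∬_S (∇ × F) · n̂ dS = ∬_D (curl F)_z dA,

where D is the disk x^2 + y^2 ≤ 9.

Compute the curl of F = (9y, -9x, 9z^2):
    (∇ × F)_x = ∂F_z/∂y - ∂F_y/∂z = 0,
    (∇ × F)_y = ∂F_x/∂z - ∂F_z/∂x = 0,
    (∇ × F)_z = ∂F_y/∂x - ∂F_x/∂y = -18.

On z = 1, (curl F)_z = -18.

Convert to polar (x = r cos θ, y = r sin θ, dA = r dr dθ); the integrand becomes -18, so

    ∬_D (curl F)_z dA = ∫_0^{2π} ∫_0^{3} (-18) · r dr dθ.

Inner (r from 0 to 3): -81.
Outer (θ from 0 to 2π): -162π.

Therefore ∮_C F · dr = -162π.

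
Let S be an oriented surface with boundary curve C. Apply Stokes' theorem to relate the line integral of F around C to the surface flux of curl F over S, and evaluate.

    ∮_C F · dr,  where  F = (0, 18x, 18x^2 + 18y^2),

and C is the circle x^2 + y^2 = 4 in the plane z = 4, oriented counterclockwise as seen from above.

Let S be the flat disk x^2 + y^2 ≤ 4 in the plane z = 4, with upward unit normal n̂ = ẑ. By Stokes' theorem,

    ∮_C F · dr = ∬_S (∇ × F) · n̂ dS = ∬_D (curl F)_z dA,

where D is the disk x^2 + y^2 ≤ 4.

Compute the curl of F = (0, 18x, 18x^2 + 18y^2):
    (∇ × F)_x = ∂F_z/∂y - ∂F_y/∂z = 36y,
    (∇ × F)_y = ∂F_x/∂z - ∂F_z/∂x = -36x,
    (∇ × F)_z = ∂F_y/∂x - ∂F_x/∂y = 18.

On z = 4, (curl F)_z = 18.

Convert to polar (x = r cos θ, y = r sin θ, dA = r dr dθ); the integrand becomes 18, so

    ∬_D (curl F)_z dA = ∫_0^{2π} ∫_0^{2} (18) · r dr dθ.

Inner (r from 0 to 2): 36.
Outer (θ from 0 to 2π): 72π.

Therefore ∮_C F · dr = 72π.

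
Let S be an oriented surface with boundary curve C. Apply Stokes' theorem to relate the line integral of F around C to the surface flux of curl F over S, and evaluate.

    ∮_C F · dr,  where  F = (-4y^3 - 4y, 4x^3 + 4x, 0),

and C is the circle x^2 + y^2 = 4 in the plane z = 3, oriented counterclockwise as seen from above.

Let S be the flat disk x^2 + y^2 ≤ 4 in the plane z = 3, with upward unit normal n̂ = ẑ. By Stokes' theorem,

    ∮_C F · dr = ∬_S (∇ × F) · n̂ dS = ∬_D (curl F)_z dA,

where D is the disk x^2 + y^2 ≤ 4.

Compute the curl of F = (-4y^3 - 4y, 4x^3 + 4x, 0):
    (∇ × F)_x = ∂F_z/∂y - ∂F_y/∂z = 0,
    (∇ × F)_y = ∂F_x/∂z - ∂F_z/∂x = 0,
    (∇ × F)_z = ∂F_y/∂x - ∂F_x/∂y = 12x^2 + 12y^2 + 8.

On z = 3, (curl F)_z = 12x^2 + 12y^2 + 8.

Convert to polar (x = r cos θ, y = r sin θ, dA = r dr dθ); the integrand becomes 12r^2 + 8, so

    ∬_D (curl F)_z dA = ∫_0^{2π} ∫_0^{2} (12r^2 + 8) · r dr dθ.

Inner (r from 0 to 2): 64.
Outer (θ from 0 to 2π): 128π.

Therefore ∮_C F · dr = 128π.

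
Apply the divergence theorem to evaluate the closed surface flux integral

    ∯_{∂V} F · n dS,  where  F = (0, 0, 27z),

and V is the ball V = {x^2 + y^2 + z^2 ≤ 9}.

By the divergence theorem,

    ∯_{∂V} F · n dS = ∭_V (∇ · F) dV.

Compute the divergence:
    ∇ · F = ∂F_x/∂x + ∂F_y/∂y + ∂F_z/∂z = 0 + 0 + 27 = 27.

In spherical coordinates, x = ρ sin(φ) cos(θ), y = ρ sin(φ) sin(θ), z = ρ cos(φ), dV = ρ^2 sin(φ) dρ dφ dθ, with 0 ≤ ρ ≤ 3, 0 ≤ φ ≤ π, 0 ≤ θ ≤ 2π.

The integrand, after substitution and multiplying by the volume element, becomes (27) · ρ^2 sin(φ), so

    ∭_V (∇·F) dV = ∫_0^{2π} ∫_0^{π} ∫_0^{3} (27) · ρ^2 sin(φ) dρ dφ dθ.

Inner (ρ from 0 to 3): 243sin(φ).
Middle (φ from 0 to π): 486.
Outer (θ from 0 to 2π): 972π.

Therefore ∯_{∂V} F · n dS = 972π.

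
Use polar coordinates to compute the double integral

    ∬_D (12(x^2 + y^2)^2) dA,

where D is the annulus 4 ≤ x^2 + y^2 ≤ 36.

The region D is 2 ≤ r ≤ 6, 0 ≤ θ ≤ 2π in polar coordinates, where x = r cos(θ), y = r sin(θ), and dA = r dr dθ.

Under the substitution, the integrand becomes 12r^4, so

    ∬_D (12(x^2 + y^2)^2) dA = ∫_{0}^{2π} ∫_{2}^{6} (12r^4) · r dr dθ.

Inner integral (in r): ∫_{2}^{6} (12r^4) · r dr = 93184.

Outer integral (in θ): ∫_{0}^{2π} (93184) dθ = 186368π.

Therefore ∬_D (12(x^2 + y^2)^2) dA = 186368π.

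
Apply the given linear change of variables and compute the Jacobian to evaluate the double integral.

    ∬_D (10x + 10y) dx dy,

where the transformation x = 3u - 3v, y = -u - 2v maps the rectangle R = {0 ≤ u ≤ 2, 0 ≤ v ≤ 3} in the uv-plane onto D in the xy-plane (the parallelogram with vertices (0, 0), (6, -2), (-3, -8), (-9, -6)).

Compute the Jacobian determinant of (x, y) with respect to (u, v):

    ∂(x,y)/∂(u,v) = | 3  -3 | = (3)(-2) - (-3)(-1) = -9.
                   | -1  -2 |

Its absolute value is |J| = 9 (the area scaling factor).

Substituting x = 3u - 3v, y = -u - 2v into the integrand,

    10x + 10y → 20u - 50v,

so the integral becomes

    ∬_R (20u - 50v) · |J| du dv = ∫_0^2 ∫_0^3 (180u - 450v) dv du.

Inner (v): 540u - 2025.
Outer (u): -2970.

Therefore ∬_D (10x + 10y) dx dy = -2970.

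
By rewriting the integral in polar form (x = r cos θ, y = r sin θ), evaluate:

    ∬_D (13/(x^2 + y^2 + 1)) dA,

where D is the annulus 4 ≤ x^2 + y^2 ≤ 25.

The region D is 2 ≤ r ≤ 5, 0 ≤ θ ≤ 2π in polar coordinates, where x = r cos(θ), y = r sin(θ), and dA = r dr dθ.

Under the substitution, the integrand becomes 13/(r^2 + 1), so

    ∬_D (13/(x^2 + y^2 + 1)) dA = ∫_{0}^{2π} ∫_{2}^{5} (13/(r^2 + 1)) · r dr dθ.

Inner integral (in r): ∫_{2}^{5} (13/(r^2 + 1)) · r dr = log(308915776sqrt(130)/78125).

Outer integral (in θ): ∫_{0}^{2π} (log(308915776sqrt(130)/78125)) dθ = log((308915776sqrt(130)/78125)^(2π)).

Therefore ∬_D (13/(x^2 + y^2 + 1)) dA = log((308915776sqrt(130)/78125)^(2π)).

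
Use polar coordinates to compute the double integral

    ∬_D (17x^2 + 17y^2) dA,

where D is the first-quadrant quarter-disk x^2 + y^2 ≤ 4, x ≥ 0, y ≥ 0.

The region D is 0 ≤ r ≤ 2, 0 ≤ θ ≤ π/2 in polar coordinates, where x = r cos(θ), y = r sin(θ), and dA = r dr dθ.

Under the substitution, the integrand becomes 17r^2, so

    ∬_D (17x^2 + 17y^2) dA = ∫_{0}^{π/2} ∫_{0}^{2} (17r^2) · r dr dθ.

Inner integral (in r): ∫_{0}^{2} (17r^2) · r dr = 68.

Outer integral (in θ): ∫_{0}^{π/2} (68) dθ = 34π.

Therefore ∬_D (17x^2 + 17y^2) dA = 34π.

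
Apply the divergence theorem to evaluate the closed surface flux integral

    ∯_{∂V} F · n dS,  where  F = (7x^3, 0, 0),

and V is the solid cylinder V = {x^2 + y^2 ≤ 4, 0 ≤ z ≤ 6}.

By the divergence theorem,

    ∯_{∂V} F · n dS = ∭_V (∇ · F) dV.

Compute the divergence:
    ∇ · F = ∂F_x/∂x + ∂F_y/∂y + ∂F_z/∂z = 21x^2 + 0 + 0 = 21x^2.

In cylindrical coordinates, x = r cos(θ), y = r sin(θ), z = z, dV = r dr dθ dz, with 0 ≤ r ≤ 2, 0 ≤ θ ≤ 2π, 0 ≤ z ≤ 6.

The integrand, after substitution and multiplying by the volume element, becomes (21r^2cos(θ)^2) · r, so

    ∭_V (∇·F) dV = ∫_0^{2π} ∫_0^{2} ∫_0^{6} (21r^2cos(θ)^2) · r dz dr dθ.

Inner (z from 0 to 6): 126r^3cos(θ)^2.
Middle (r from 0 to 2): 504cos(θ)^2.
Outer (θ from 0 to 2π): 504π.

Therefore ∯_{∂V} F · n dS = 504π.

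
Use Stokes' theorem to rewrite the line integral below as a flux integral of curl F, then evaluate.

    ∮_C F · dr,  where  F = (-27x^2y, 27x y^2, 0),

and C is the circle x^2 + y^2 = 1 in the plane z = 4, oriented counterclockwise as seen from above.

Let S be the flat disk x^2 + y^2 ≤ 1 in the plane z = 4, with upward unit normal n̂ = ẑ. By Stokes' theorem,

    ∮_C F · dr = ∬_S (∇ × F) · n̂ dS = ∬_D (curl F)_z dA,

where D is the disk x^2 + y^2 ≤ 1.

Compute the curl of F = (-27x^2y, 27x y^2, 0):
    (∇ × F)_x = ∂F_z/∂y - ∂F_y/∂z = 0,
    (∇ × F)_y = ∂F_x/∂z - ∂F_z/∂x = 0,
    (∇ × F)_z = ∂F_y/∂x - ∂F_x/∂y = 27x^2 + 27y^2.

On z = 4, (curl F)_z = 27x^2 + 27y^2.

Convert to polar (x = r cos θ, y = r sin θ, dA = r dr dθ); the integrand becomes 27r^2, so

    ∬_D (curl F)_z dA = ∫_0^{2π} ∫_0^{1} (27r^2) · r dr dθ.

Inner (r from 0 to 1): 27/4.
Outer (θ from 0 to 2π): 27π/2.

Therefore ∮_C F · dr = 27π/2.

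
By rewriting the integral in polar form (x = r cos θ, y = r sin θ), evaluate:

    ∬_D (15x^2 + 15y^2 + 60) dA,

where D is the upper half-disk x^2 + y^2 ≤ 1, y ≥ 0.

The region D is 0 ≤ r ≤ 1, 0 ≤ θ ≤ π in polar coordinates, where x = r cos(θ), y = r sin(θ), and dA = r dr dθ.

Under the substitution, the integrand becomes 15r^2 + 60, so

    ∬_D (15x^2 + 15y^2 + 60) dA = ∫_{0}^{π} ∫_{0}^{1} (15r^2 + 60) · r dr dθ.

Inner integral (in r): ∫_{0}^{1} (15r^2 + 60) · r dr = 135/4.

Outer integral (in θ): ∫_{0}^{π} (135/4) dθ = 135π/4.

Therefore ∬_D (15x^2 + 15y^2 + 60) dA = 135π/4.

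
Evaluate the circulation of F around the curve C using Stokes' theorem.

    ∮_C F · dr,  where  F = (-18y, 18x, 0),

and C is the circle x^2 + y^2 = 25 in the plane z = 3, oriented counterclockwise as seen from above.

Let S be the flat disk x^2 + y^2 ≤ 25 in the plane z = 3, with upward unit normal n̂ = ẑ. By Stokes' theorem,

    ∮_C F · dr = ∬_S (∇ × F) · n̂ dS = ∬_D (curl F)_z dA,

where D is the disk x^2 + y^2 ≤ 25.

Compute the curl of F = (-18y, 18x, 0):
    (∇ × F)_x = ∂F_z/∂y - ∂F_y/∂z = 0,
    (∇ × F)_y = ∂F_x/∂z - ∂F_z/∂x = 0,
    (∇ × F)_z = ∂F_y/∂x - ∂F_x/∂y = 36.

On z = 3, (curl F)_z = 36.

Convert to polar (x = r cos θ, y = r sin θ, dA = r dr dθ); the integrand becomes 36, so

    ∬_D (curl F)_z dA = ∫_0^{2π} ∫_0^{5} (36) · r dr dθ.

Inner (r from 0 to 5): 450.
Outer (θ from 0 to 2π): 900π.

Therefore ∮_C F · dr = 900π.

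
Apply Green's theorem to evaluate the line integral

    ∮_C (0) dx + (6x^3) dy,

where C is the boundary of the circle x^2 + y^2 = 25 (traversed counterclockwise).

Green's theorem converts the closed line integral into a double integral over the enclosed region D:

    ∮_C P dx + Q dy = ∬_D (∂Q/∂x - ∂P/∂y) dA.

Here P = 0, Q = 6x^3, so

    ∂Q/∂x = 18x^2,    ∂P/∂y = 0,
    ∂Q/∂x - ∂P/∂y = 18x^2.

D is the region x^2 + y^2 ≤ 25. Evaluating the double integral:

In polar coordinates (x = r cos θ, y = r sin θ, dA = r dr dθ) the integrand becomes 18r^2cos(θ)^2, so

    ∬_D (18x^2) dA = ∫_0^{2π} ∫_0^{5} (18r^2cos(θ)^2) · r dr dθ.

Inner (r from 0 to 5): 5625cos(θ)^2/2.
Outer (θ from 0 to 2π): 5625π/2.

Therefore ∮_C P dx + Q dy = 5625π/2.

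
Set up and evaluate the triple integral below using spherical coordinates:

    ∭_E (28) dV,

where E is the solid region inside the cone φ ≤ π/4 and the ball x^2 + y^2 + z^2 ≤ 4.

In spherical coordinates, x = ρ sin(φ) cos(θ), y = ρ sin(φ) sin(θ), z = ρ cos(φ), and dV = ρ^2 sin(φ) dρ dφ dθ.

The integrand becomes 28, so

    ∭_E (28) dV = ∫_{0}^{2π} ∫_{0}^{π/4} ∫_{0}^{2} (28) · ρ^2 sin(φ) dρ dφ dθ.

Inner (ρ): 224sin(φ)/3.
Middle (φ): 224/3 - 112sqrt(2)/3.
Outer (θ): 224π (2 - sqrt(2))/3.

Therefore the triple integral equals 224π (2 - sqrt(2))/3.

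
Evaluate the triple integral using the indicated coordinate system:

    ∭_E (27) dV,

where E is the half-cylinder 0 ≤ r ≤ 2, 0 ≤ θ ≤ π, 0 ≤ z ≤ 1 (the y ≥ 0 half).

In cylindrical coordinates, x = r cos(θ), y = r sin(θ), z = z, and dV = r dr dθ dz.

The integrand becomes 27, so

    ∭_E (27) dV = ∫_{0}^{π} ∫_{0}^{2} ∫_{0}^{1} (27) · r dz dr dθ.

Inner (z): 27r.
Middle (r from 0 to 2): 54.
Outer (θ): 54π.

Therefore the triple integral equals 54π.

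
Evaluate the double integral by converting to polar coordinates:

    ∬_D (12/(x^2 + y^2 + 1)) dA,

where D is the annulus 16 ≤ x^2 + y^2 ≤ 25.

The region D is 4 ≤ r ≤ 5, 0 ≤ θ ≤ 2π in polar coordinates, where x = r cos(θ), y = r sin(θ), and dA = r dr dθ.

Under the substitution, the integrand becomes 12/(r^2 + 1), so

    ∬_D (12/(x^2 + y^2 + 1)) dA = ∫_{0}^{2π} ∫_{4}^{5} (12/(r^2 + 1)) · r dr dθ.

Inner integral (in r): ∫_{4}^{5} (12/(r^2 + 1)) · r dr = log(308915776/24137569).

Outer integral (in θ): ∫_{0}^{2π} (log(308915776/24137569)) dθ = log((308915776/24137569)^(2π)).

Therefore ∬_D (12/(x^2 + y^2 + 1)) dA = log((308915776/24137569)^(2π)).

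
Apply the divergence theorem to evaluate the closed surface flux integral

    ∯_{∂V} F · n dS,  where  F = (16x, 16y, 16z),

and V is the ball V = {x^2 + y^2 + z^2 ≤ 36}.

By the divergence theorem,

    ∯_{∂V} F · n dS = ∭_V (∇ · F) dV.

Compute the divergence:
    ∇ · F = ∂F_x/∂x + ∂F_y/∂y + ∂F_z/∂z = 16 + 16 + 16 = 48.

In spherical coordinates, x = ρ sin(φ) cos(θ), y = ρ sin(φ) sin(θ), z = ρ cos(φ), dV = ρ^2 sin(φ) dρ dφ dθ, with 0 ≤ ρ ≤ 6, 0 ≤ φ ≤ π, 0 ≤ θ ≤ 2π.

The integrand, after substitution and multiplying by the volume element, becomes (48) · ρ^2 sin(φ), so

    ∭_V (∇·F) dV = ∫_0^{2π} ∫_0^{π} ∫_0^{6} (48) · ρ^2 sin(φ) dρ dφ dθ.

Inner (ρ from 0 to 6): 3456sin(φ).
Middle (φ from 0 to π): 6912.
Outer (θ from 0 to 2π): 13824π.

Therefore ∯_{∂V} F · n dS = 13824π.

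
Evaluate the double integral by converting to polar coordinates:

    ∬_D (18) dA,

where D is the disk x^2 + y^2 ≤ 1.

The region D is 0 ≤ r ≤ 1, 0 ≤ θ ≤ 2π in polar coordinates, where x = r cos(θ), y = r sin(θ), and dA = r dr dθ.

Under the substitution, the integrand becomes 18, so

    ∬_D (18) dA = ∫_{0}^{2π} ∫_{0}^{1} (18) · r dr dθ.

Inner integral (in r): ∫_{0}^{1} (18) · r dr = 9.

Outer integral (in θ): ∫_{0}^{2π} (9) dθ = 18π.

Therefore ∬_D (18) dA = 18π.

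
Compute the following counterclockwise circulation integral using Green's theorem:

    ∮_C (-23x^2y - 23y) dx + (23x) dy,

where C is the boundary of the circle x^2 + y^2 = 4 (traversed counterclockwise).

Green's theorem converts the closed line integral into a double integral over the enclosed region D:

    ∮_C P dx + Q dy = ∬_D (∂Q/∂x - ∂P/∂y) dA.

Here P = -23x^2y - 23y, Q = 23x, so

    ∂Q/∂x = 23,    ∂P/∂y = -23x^2 - 23,
    ∂Q/∂x - ∂P/∂y = 23x^2 + 46.

D is the region x^2 + y^2 ≤ 4. Evaluating the double integral:

In polar coordinates (x = r cos θ, y = r sin θ, dA = r dr dθ) the integrand becomes 23r^2cos(θ)^2 + 46, so

    ∬_D (23x^2 + 46) dA = ∫_0^{2π} ∫_0^{2} (23r^2cos(θ)^2 + 46) · r dr dθ.

Inner (r from 0 to 2): 92cos(θ)^2 + 92.
Outer (θ from 0 to 2π): 276π.

Therefore ∮_C P dx + Q dy = 276π.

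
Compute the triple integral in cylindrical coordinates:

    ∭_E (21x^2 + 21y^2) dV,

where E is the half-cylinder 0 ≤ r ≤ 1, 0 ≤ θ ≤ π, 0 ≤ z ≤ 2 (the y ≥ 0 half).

In cylindrical coordinates, x = r cos(θ), y = r sin(θ), z = z, and dV = r dr dθ dz.

The integrand becomes 21r^2, so

    ∭_E (21x^2 + 21y^2) dV = ∫_{0}^{π} ∫_{0}^{1} ∫_{0}^{2} (21r^2) · r dz dr dθ.

Inner (z): 42r^3.
Middle (r from 0 to 1): 21/2.
Outer (θ): 21π/2.

Therefore the triple integral equals 21π/2.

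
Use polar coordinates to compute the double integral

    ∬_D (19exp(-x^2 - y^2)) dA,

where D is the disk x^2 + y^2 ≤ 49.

The region D is 0 ≤ r ≤ 7, 0 ≤ θ ≤ 2π in polar coordinates, where x = r cos(θ), y = r sin(θ), and dA = r dr dθ.

Under the substitution, the integrand becomes 19exp(-r^2), so

    ∬_D (19exp(-x^2 - y^2)) dA = ∫_{0}^{2π} ∫_{0}^{7} (19exp(-r^2)) · r dr dθ.

Inner integral (in r): ∫_{0}^{7} (19exp(-r^2)) · r dr = 19/2 - 19exp(-49)/2.

Outer integral (in θ): ∫_{0}^{2π} (19/2 - 19exp(-49)/2) dθ = -19π exp(-49) + 19π.

Therefore ∬_D (19exp(-x^2 - y^2)) dA = -19π exp(-49) + 19π.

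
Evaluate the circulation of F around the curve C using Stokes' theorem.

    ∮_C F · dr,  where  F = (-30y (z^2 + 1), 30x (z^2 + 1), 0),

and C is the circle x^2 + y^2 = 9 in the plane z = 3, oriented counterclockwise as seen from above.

Let S be the flat disk x^2 + y^2 ≤ 9 in the plane z = 3, with upward unit normal n̂ = ẑ. By Stokes' theorem,

    ∮_C F · dr = ∬_S (∇ × F) · n̂ dS = ∬_D (curl F)_z dA,

where D is the disk x^2 + y^2 ≤ 9.

Compute the curl of F = (-30y (z^2 + 1), 30x (z^2 + 1), 0):
    (∇ × F)_x = ∂F_z/∂y - ∂F_y/∂z = -60x z,
    (∇ × F)_y = ∂F_x/∂z - ∂F_z/∂x = -60y z,
    (∇ × F)_z = ∂F_y/∂x - ∂F_x/∂y = 60z^2 + 60.

On z = 3, (curl F)_z = 600.

Convert to polar (x = r cos θ, y = r sin θ, dA = r dr dθ); the integrand becomes 600, so

    ∬_D (curl F)_z dA = ∫_0^{2π} ∫_0^{3} (600) · r dr dθ.

Inner (r from 0 to 3): 2700.
Outer (θ from 0 to 2π): 5400π.

Therefore ∮_C F · dr = 5400π.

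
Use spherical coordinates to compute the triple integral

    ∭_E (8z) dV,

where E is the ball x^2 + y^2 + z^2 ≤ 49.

In spherical coordinates, x = ρ sin(φ) cos(θ), y = ρ sin(φ) sin(θ), z = ρ cos(φ), and dV = ρ^2 sin(φ) dρ dφ dθ.

The integrand becomes 8ρ cos(φ), so

    ∭_E (8z) dV = ∫_{0}^{2π} ∫_{0}^{π} ∫_{0}^{7} (8ρ cos(φ)) · ρ^2 sin(φ) dρ dφ dθ.

Inner (ρ): 2401sin(2φ).
Middle (φ): 0.
Outer (θ): 0.

Therefore the triple integral equals 0.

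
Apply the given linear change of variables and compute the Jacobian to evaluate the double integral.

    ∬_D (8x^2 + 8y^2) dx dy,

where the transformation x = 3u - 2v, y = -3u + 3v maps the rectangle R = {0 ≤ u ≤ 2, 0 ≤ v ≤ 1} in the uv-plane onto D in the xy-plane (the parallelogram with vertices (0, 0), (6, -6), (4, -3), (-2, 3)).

Compute the Jacobian determinant of (x, y) with respect to (u, v):

    ∂(x,y)/∂(u,v) = | 3  -2 | = (3)(3) - (-2)(-3) = 3.
                   | -3  3 |

Its absolute value is |J| = 3 (the area scaling factor).

Substituting x = 3u - 2v, y = -3u + 3v into the integrand,

    8x^2 + 8y^2 → 144u^2 - 240u v + 104v^2,

so the integral becomes

    ∬_R (144u^2 - 240u v + 104v^2) · |J| du dv = ∫_0^2 ∫_0^1 (432u^2 - 720u v + 312v^2) dv du.

Inner (v): 432u^2 - 360u + 104.
Outer (u): 640.

Therefore ∬_D (8x^2 + 8y^2) dx dy = 640.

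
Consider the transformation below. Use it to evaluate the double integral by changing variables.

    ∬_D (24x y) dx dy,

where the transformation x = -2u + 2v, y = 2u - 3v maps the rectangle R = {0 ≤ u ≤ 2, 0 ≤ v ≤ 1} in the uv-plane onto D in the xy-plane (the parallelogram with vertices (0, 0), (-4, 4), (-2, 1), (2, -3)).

Compute the Jacobian determinant of (x, y) with respect to (u, v):

    ∂(x,y)/∂(u,v) = | -2  2 | = (-2)(-3) - (2)(2) = 2.
                   | 2  -3 |

Its absolute value is |J| = 2 (the area scaling factor).

Substituting x = -2u + 2v, y = 2u - 3v into the integrand,

    24x y → -96u^2 + 240u v - 144v^2,

so the integral becomes

    ∬_R (-96u^2 + 240u v - 144v^2) · |J| du dv = ∫_0^2 ∫_0^1 (-192u^2 + 480u v - 288v^2) dv du.

Inner (v): -192u^2 + 240u - 96.
Outer (u): -224.

Therefore ∬_D (24x y) dx dy = -224.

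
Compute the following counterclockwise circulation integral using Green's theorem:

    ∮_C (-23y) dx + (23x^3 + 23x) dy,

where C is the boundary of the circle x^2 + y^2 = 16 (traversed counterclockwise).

Green's theorem converts the closed line integral into a double integral over the enclosed region D:

    ∮_C P dx + Q dy = ∬_D (∂Q/∂x - ∂P/∂y) dA.

Here P = -23y, Q = 23x^3 + 23x, so

    ∂Q/∂x = 69x^2 + 23,    ∂P/∂y = -23,
    ∂Q/∂x - ∂P/∂y = 69x^2 + 46.

D is the region x^2 + y^2 ≤ 16. Evaluating the double integral:

In polar coordinates (x = r cos θ, y = r sin θ, dA = r dr dθ) the integrand becomes 69r^2cos(θ)^2 + 46, so

    ∬_D (69x^2 + 46) dA = ∫_0^{2π} ∫_0^{4} (69r^2cos(θ)^2 + 46) · r dr dθ.

Inner (r from 0 to 4): 4416cos(θ)^2 + 368.
Outer (θ from 0 to 2π): 5152π.

Therefore ∮_C P dx + Q dy = 5152π.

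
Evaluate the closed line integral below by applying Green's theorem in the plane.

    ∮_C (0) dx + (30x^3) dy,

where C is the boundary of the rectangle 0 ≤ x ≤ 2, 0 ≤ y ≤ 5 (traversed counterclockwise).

Green's theorem converts the closed line integral into a double integral over the enclosed region D:

    ∮_C P dx + Q dy = ∬_D (∂Q/∂x - ∂P/∂y) dA.

Here P = 0, Q = 30x^3, so

    ∂Q/∂x = 90x^2,    ∂P/∂y = 0,
    ∂Q/∂x - ∂P/∂y = 90x^2.

D is the region 0 ≤ x ≤ 2, 0 ≤ y ≤ 5. Evaluating the double integral:

    ∬_D (90x^2) dA = ∫_0^{2} ∫_0^{5} (90x^2) dy dx.

Inner (y from 0 to 5): 450x^2.
Outer (x from 0 to 2): 1200.

Therefore ∮_C P dx + Q dy = 1200.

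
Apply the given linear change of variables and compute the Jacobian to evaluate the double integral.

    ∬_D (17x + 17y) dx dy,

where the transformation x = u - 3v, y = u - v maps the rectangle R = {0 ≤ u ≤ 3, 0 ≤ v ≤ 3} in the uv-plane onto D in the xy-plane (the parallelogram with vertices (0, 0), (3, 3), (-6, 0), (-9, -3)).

Compute the Jacobian determinant of (x, y) with respect to (u, v):

    ∂(x,y)/∂(u,v) = | 1  -3 | = (1)(-1) - (-3)(1) = 2.
                   | 1  -1 |

Its absolute value is |J| = 2 (the area scaling factor).

Substituting x = u - 3v, y = u - v into the integrand,

    17x + 17y → 34u - 68v,

so the integral becomes

    ∬_R (34u - 68v) · |J| du dv = ∫_0^3 ∫_0^3 (68u - 136v) dv du.

Inner (v): 204u - 612.
Outer (u): -918.

Therefore ∬_D (17x + 17y) dx dy = -918.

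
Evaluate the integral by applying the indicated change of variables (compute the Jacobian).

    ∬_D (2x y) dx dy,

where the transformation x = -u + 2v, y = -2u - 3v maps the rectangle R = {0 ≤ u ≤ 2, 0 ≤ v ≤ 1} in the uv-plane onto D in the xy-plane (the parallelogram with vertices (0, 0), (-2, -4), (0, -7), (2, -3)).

Compute the Jacobian determinant of (x, y) with respect to (u, v):

    ∂(x,y)/∂(u,v) = | -1  2 | = (-1)(-3) - (2)(-2) = 7.
                   | -2  -3 |

Its absolute value is |J| = 7 (the area scaling factor).

Substituting x = -u + 2v, y = -2u - 3v into the integrand,

    2x y → 4u^2 - 2u v - 12v^2,

so the integral becomes

    ∬_R (4u^2 - 2u v - 12v^2) · |J| du dv = ∫_0^2 ∫_0^1 (28u^2 - 14u v - 84v^2) dv du.

Inner (v): 28u^2 - 7u - 28.
Outer (u): 14/3.

Therefore ∬_D (2x y) dx dy = 14/3.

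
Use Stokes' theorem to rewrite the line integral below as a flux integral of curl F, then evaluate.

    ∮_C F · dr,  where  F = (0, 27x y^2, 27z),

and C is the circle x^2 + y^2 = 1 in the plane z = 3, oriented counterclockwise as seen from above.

Let S be the flat disk x^2 + y^2 ≤ 1 in the plane z = 3, with upward unit normal n̂ = ẑ. By Stokes' theorem,

    ∮_C F · dr = ∬_S (∇ × F) · n̂ dS = ∬_D (curl F)_z dA,

where D is the disk x^2 + y^2 ≤ 1.

Compute the curl of F = (0, 27x y^2, 27z):
    (∇ × F)_x = ∂F_z/∂y - ∂F_y/∂z = 0,
    (∇ × F)_y = ∂F_x/∂z - ∂F_z/∂x = 0,
    (∇ × F)_z = ∂F_y/∂x - ∂F_x/∂y = 27y^2.

On z = 3, (curl F)_z = 27y^2.

Convert to polar (x = r cos θ, y = r sin θ, dA = r dr dθ); the integrand becomes 27r^2sin(θ)^2, so

    ∬_D (curl F)_z dA = ∫_0^{2π} ∫_0^{1} (27r^2sin(θ)^2) · r dr dθ.

Inner (r from 0 to 1): 27sin(θ)^2/4.
Outer (θ from 0 to 2π): 27π/4.

Therefore ∮_C F · dr = 27π/4.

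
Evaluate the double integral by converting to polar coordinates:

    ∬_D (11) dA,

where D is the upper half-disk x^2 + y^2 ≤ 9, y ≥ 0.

The region D is 0 ≤ r ≤ 3, 0 ≤ θ ≤ π in polar coordinates, where x = r cos(θ), y = r sin(θ), and dA = r dr dθ.

Under the substitution, the integrand becomes 11, so

    ∬_D (11) dA = ∫_{0}^{π} ∫_{0}^{3} (11) · r dr dθ.

Inner integral (in r): ∫_{0}^{3} (11) · r dr = 99/2.

Outer integral (in θ): ∫_{0}^{π} (99/2) dθ = 99π/2.

Therefore ∬_D (11) dA = 99π/2.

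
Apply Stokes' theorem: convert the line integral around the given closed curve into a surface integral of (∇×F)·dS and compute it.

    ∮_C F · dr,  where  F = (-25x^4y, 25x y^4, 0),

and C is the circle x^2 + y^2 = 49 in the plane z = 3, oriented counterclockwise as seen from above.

Let S be the flat disk x^2 + y^2 ≤ 49 in the plane z = 3, with upward unit normal n̂ = ẑ. By Stokes' theorem,

    ∮_C F · dr = ∬_S (∇ × F) · n̂ dS = ∬_D (curl F)_z dA,

where D is the disk x^2 + y^2 ≤ 49.

Compute the curl of F = (-25x^4y, 25x y^4, 0):
    (∇ × F)_x = ∂F_z/∂y - ∂F_y/∂z = 0,
    (∇ × F)_y = ∂F_x/∂z - ∂F_z/∂x = 0,
    (∇ × F)_z = ∂F_y/∂x - ∂F_x/∂y = 25x^4 + 25y^4.

On z = 3, (curl F)_z = 25x^4 + 25y^4.

Convert to polar (x = r cos θ, y = r sin θ, dA = r dr dθ); the integrand becomes 25r^4(sin(θ)^4 + cos(θ)^4), so

    ∬_D (curl F)_z dA = ∫_0^{2π} ∫_0^{7} (25r^4(sin(θ)^4 + cos(θ)^4)) · r dr dθ.

Inner (r from 0 to 7): 2941225sin(θ)^4/6 + 2941225cos(θ)^4/6.
Outer (θ from 0 to 2π): 2941225π/4.

Therefore ∮_C F · dr = 2941225π/4.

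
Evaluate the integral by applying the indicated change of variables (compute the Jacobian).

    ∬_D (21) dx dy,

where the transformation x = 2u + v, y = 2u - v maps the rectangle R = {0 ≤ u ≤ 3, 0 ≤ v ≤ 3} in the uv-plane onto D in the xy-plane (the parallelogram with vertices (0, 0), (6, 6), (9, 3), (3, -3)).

Compute the Jacobian determinant of (x, y) with respect to (u, v):

    ∂(x,y)/∂(u,v) = | 2  1 | = (2)(-1) - (1)(2) = -4.
                   | 2  -1 |

Its absolute value is |J| = 4 (the area scaling factor).

Substituting x = 2u + v, y = 2u - v into the integrand,

    21 → 21,

so the integral becomes

    ∬_R (21) · |J| du dv = ∫_0^3 ∫_0^3 (84) dv du.

Inner (v): 252.
Outer (u): 756.

Therefore ∬_D (21) dx dy = 756.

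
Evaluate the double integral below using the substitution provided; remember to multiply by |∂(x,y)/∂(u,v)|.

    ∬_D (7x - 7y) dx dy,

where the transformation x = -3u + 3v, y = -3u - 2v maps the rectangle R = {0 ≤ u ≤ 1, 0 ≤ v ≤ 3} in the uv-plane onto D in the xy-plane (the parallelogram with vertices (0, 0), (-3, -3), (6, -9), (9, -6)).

Compute the Jacobian determinant of (x, y) with respect to (u, v):

    ∂(x,y)/∂(u,v) = | -3  3 | = (-3)(-2) - (3)(-3) = 15.
                   | -3  -2 |

Its absolute value is |J| = 15 (the area scaling factor).

Substituting x = -3u + 3v, y = -3u - 2v into the integrand,

    7x - 7y → 35v,

so the integral becomes

    ∬_R (35v) · |J| du dv = ∫_0^1 ∫_0^3 (525v) dv du.

Inner (v): 4725/2.
Outer (u): 4725/2.

Therefore ∬_D (7x - 7y) dx dy = 4725/2.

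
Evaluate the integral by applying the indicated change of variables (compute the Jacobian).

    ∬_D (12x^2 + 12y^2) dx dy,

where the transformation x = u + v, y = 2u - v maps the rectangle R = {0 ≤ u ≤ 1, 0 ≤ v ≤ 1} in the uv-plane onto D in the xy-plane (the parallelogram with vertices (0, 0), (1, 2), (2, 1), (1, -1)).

Compute the Jacobian determinant of (x, y) with respect to (u, v):

    ∂(x,y)/∂(u,v) = | 1  1 | = (1)(-1) - (1)(2) = -3.
                   | 2  -1 |

Its absolute value is |J| = 3 (the area scaling factor).

Substituting x = u + v, y = 2u - v into the integrand,

    12x^2 + 12y^2 → 60u^2 - 24u v + 24v^2,

so the integral becomes

    ∬_R (60u^2 - 24u v + 24v^2) · |J| du dv = ∫_0^1 ∫_0^1 (180u^2 - 72u v + 72v^2) dv du.

Inner (v): 180u^2 - 36u + 24.
Outer (u): 66.

Therefore ∬_D (12x^2 + 12y^2) dx dy = 66.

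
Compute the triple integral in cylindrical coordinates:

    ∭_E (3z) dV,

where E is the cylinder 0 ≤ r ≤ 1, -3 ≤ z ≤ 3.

In cylindrical coordinates, x = r cos(θ), y = r sin(θ), z = z, and dV = r dr dθ dz.

The integrand becomes 3z, so

    ∭_E (3z) dV = ∫_{0}^{2π} ∫_{0}^{1} ∫_{-3}^{3} (3z) · r dz dr dθ.

Inner (z): 0.
Middle (r from 0 to 1): 0.
Outer (θ): 0.

Therefore the triple integral equals 0.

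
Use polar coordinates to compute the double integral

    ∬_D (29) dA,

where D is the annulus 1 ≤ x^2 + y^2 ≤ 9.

The region D is 1 ≤ r ≤ 3, 0 ≤ θ ≤ 2π in polar coordinates, where x = r cos(θ), y = r sin(θ), and dA = r dr dθ.

Under the substitution, the integrand becomes 29, so

    ∬_D (29) dA = ∫_{0}^{2π} ∫_{1}^{3} (29) · r dr dθ.

Inner integral (in r): ∫_{1}^{3} (29) · r dr = 116.

Outer integral (in θ): ∫_{0}^{2π} (116) dθ = 232π.

Therefore ∬_D (29) dA = 232π.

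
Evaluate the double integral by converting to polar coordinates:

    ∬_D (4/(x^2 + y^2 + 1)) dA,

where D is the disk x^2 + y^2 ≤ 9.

The region D is 0 ≤ r ≤ 3, 0 ≤ θ ≤ 2π in polar coordinates, where x = r cos(θ), y = r sin(θ), and dA = r dr dθ.

Under the substitution, the integrand becomes 4/(r^2 + 1), so

    ∬_D (4/(x^2 + y^2 + 1)) dA = ∫_{0}^{2π} ∫_{0}^{3} (4/(r^2 + 1)) · r dr dθ.

Inner integral (in r): ∫_{0}^{3} (4/(r^2 + 1)) · r dr = log(100).

Outer integral (in θ): ∫_{0}^{2π} (log(100)) dθ = 4π log(10).

Therefore ∬_D (4/(x^2 + y^2 + 1)) dA = 4π log(10).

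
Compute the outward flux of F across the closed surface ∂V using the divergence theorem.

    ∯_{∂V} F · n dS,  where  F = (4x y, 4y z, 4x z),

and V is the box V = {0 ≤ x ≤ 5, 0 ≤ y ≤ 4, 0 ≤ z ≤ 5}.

By the divergence theorem,

    ∯_{∂V} F · n dS = ∭_V (∇ · F) dV.

Compute the divergence:
    ∇ · F = ∂F_x/∂x + ∂F_y/∂y + ∂F_z/∂z = 4y + 4z + 4x = 4x + 4y + 4z.

V is a rectangular box, so dV = dx dy dz with 0 ≤ x ≤ 5, 0 ≤ y ≤ 4, 0 ≤ z ≤ 5.

Integrate (4x + 4y + 4z) over V as an iterated integral:

    ∭_V (∇·F) dV = ∫_0^{5} ∫_0^{4} ∫_0^{5} (4x + 4y + 4z) dz dy dx.

Inner (z from 0 to 5): 20x + 20y + 50.
Middle (y from 0 to 4): 80x + 360.
Outer (x from 0 to 5): 2800.

Therefore ∯_{∂V} F · n dS = 2800.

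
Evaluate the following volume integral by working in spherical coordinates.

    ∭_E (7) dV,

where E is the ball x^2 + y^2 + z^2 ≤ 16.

In spherical coordinates, x = ρ sin(φ) cos(θ), y = ρ sin(φ) sin(θ), z = ρ cos(φ), and dV = ρ^2 sin(φ) dρ dφ dθ.

The integrand becomes 7, so

    ∭_E (7) dV = ∫_{0}^{2π} ∫_{0}^{π} ∫_{0}^{4} (7) · ρ^2 sin(φ) dρ dφ dθ.

Inner (ρ): 448sin(φ)/3.
Middle (φ): 896/3.
Outer (θ): 1792π/3.

Therefore the triple integral equals 1792π/3.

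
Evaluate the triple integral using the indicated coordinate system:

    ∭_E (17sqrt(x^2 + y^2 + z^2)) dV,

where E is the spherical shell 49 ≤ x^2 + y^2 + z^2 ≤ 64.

In spherical coordinates, x = ρ sin(φ) cos(θ), y = ρ sin(φ) sin(θ), z = ρ cos(φ), and dV = ρ^2 sin(φ) dρ dφ dθ.

The integrand becomes 17ρ, so

    ∭_E (17sqrt(x^2 + y^2 + z^2)) dV = ∫_{0}^{2π} ∫_{0}^{π} ∫_{7}^{8} (17ρ) · ρ^2 sin(φ) dρ dφ dθ.

Inner (ρ): 28815sin(φ)/4.
Middle (φ): 28815/2.
Outer (θ): 28815π.

Therefore the triple integral equals 28815π.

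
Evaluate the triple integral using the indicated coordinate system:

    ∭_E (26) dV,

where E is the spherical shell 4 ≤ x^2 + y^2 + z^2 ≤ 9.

In spherical coordinates, x = ρ sin(φ) cos(θ), y = ρ sin(φ) sin(θ), z = ρ cos(φ), and dV = ρ^2 sin(φ) dρ dφ dθ.

The integrand becomes 26, so

    ∭_E (26) dV = ∫_{0}^{2π} ∫_{0}^{π} ∫_{2}^{3} (26) · ρ^2 sin(φ) dρ dφ dθ.

Inner (ρ): 494sin(φ)/3.
Middle (φ): 988/3.
Outer (θ): 1976π/3.

Therefore the triple integral equals 1976π/3.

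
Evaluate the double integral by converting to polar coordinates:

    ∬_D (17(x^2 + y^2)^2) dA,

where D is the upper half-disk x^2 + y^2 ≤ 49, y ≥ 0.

The region D is 0 ≤ r ≤ 7, 0 ≤ θ ≤ π in polar coordinates, where x = r cos(θ), y = r sin(θ), and dA = r dr dθ.

Under the substitution, the integrand becomes 17r^4, so

    ∬_D (17(x^2 + y^2)^2) dA = ∫_{0}^{π} ∫_{0}^{7} (17r^4) · r dr dθ.

Inner integral (in r): ∫_{0}^{7} (17r^4) · r dr = 2000033/6.

Outer integral (in θ): ∫_{0}^{π} (2000033/6) dθ = 2000033π/6.

Therefore ∬_D (17(x^2 + y^2)^2) dA = 2000033π/6.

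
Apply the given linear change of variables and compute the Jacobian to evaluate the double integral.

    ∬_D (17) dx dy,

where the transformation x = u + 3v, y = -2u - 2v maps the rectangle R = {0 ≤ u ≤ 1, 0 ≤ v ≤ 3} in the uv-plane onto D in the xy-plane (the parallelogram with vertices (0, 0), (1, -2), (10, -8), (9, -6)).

Compute the Jacobian determinant of (x, y) with respect to (u, v):

    ∂(x,y)/∂(u,v) = | 1  3 | = (1)(-2) - (3)(-2) = 4.
                   | -2  -2 |

Its absolute value is |J| = 4 (the area scaling factor).

Substituting x = u + 3v, y = -2u - 2v into the integrand,

    17 → 17,

so the integral becomes

    ∬_R (17) · |J| du dv = ∫_0^1 ∫_0^3 (68) dv du.

Inner (v): 204.
Outer (u): 204.

Therefore ∬_D (17) dx dy = 204.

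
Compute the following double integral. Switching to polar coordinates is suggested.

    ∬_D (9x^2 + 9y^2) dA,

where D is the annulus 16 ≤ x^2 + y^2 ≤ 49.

The region D is 4 ≤ r ≤ 7, 0 ≤ θ ≤ 2π in polar coordinates, where x = r cos(θ), y = r sin(θ), and dA = r dr dθ.

Under the substitution, the integrand becomes 9r^2, so

    ∬_D (9x^2 + 9y^2) dA = ∫_{0}^{2π} ∫_{4}^{7} (9r^2) · r dr dθ.

Inner integral (in r): ∫_{4}^{7} (9r^2) · r dr = 19305/4.

Outer integral (in θ): ∫_{0}^{2π} (19305/4) dθ = 19305π/2.

Therefore ∬_D (9x^2 + 9y^2) dA = 19305π/2.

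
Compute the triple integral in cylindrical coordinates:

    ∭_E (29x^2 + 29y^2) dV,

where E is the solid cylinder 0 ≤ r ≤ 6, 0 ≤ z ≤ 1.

In cylindrical coordinates, x = r cos(θ), y = r sin(θ), z = z, and dV = r dr dθ dz.

The integrand becomes 29r^2, so

    ∭_E (29x^2 + 29y^2) dV = ∫_{0}^{2π} ∫_{0}^{6} ∫_{0}^{1} (29r^2) · r dz dr dθ.

Inner (z): 29r^3.
Middle (r from 0 to 6): 9396.
Outer (θ): 18792π.

Therefore the triple integral equals 18792π.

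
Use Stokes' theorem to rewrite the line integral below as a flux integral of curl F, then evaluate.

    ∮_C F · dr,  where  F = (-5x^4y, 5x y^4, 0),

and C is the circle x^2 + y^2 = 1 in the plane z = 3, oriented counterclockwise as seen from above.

Let S be the flat disk x^2 + y^2 ≤ 1 in the plane z = 3, with upward unit normal n̂ = ẑ. By Stokes' theorem,

    ∮_C F · dr = ∬_S (∇ × F) · n̂ dS = ∬_D (curl F)_z dA,

where D is the disk x^2 + y^2 ≤ 1.

Compute the curl of F = (-5x^4y, 5x y^4, 0):
    (∇ × F)_x = ∂F_z/∂y - ∂F_y/∂z = 0,
    (∇ × F)_y = ∂F_x/∂z - ∂F_z/∂x = 0,
    (∇ × F)_z = ∂F_y/∂x - ∂F_x/∂y = 5x^4 + 5y^4.

On z = 3, (curl F)_z = 5x^4 + 5y^4.

Convert to polar (x = r cos θ, y = r sin θ, dA = r dr dθ); the integrand becomes 5r^4(sin(θ)^4 + cos(θ)^4), so

    ∬_D (curl F)_z dA = ∫_0^{2π} ∫_0^{1} (5r^4(sin(θ)^4 + cos(θ)^4)) · r dr dθ.

Inner (r from 0 to 1): 5sin(θ)^4/6 + 5cos(θ)^4/6.
Outer (θ from 0 to 2π): 5π/4.

Therefore ∮_C F · dr = 5π/4.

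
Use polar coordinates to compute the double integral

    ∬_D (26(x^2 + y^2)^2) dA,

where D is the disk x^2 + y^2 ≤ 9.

The region D is 0 ≤ r ≤ 3, 0 ≤ θ ≤ 2π in polar coordinates, where x = r cos(θ), y = r sin(θ), and dA = r dr dθ.

Under the substitution, the integrand becomes 26r^4, so

    ∬_D (26(x^2 + y^2)^2) dA = ∫_{0}^{2π} ∫_{0}^{3} (26r^4) · r dr dθ.

Inner integral (in r): ∫_{0}^{3} (26r^4) · r dr = 3159.

Outer integral (in θ): ∫_{0}^{2π} (3159) dθ = 6318π.

Therefore ∬_D (26(x^2 + y^2)^2) dA = 6318π.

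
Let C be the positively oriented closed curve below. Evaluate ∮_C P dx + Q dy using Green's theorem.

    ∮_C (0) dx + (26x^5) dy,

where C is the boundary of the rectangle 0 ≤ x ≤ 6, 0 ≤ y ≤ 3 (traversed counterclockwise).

Green's theorem converts the closed line integral into a double integral over the enclosed region D:

    ∮_C P dx + Q dy = ∬_D (∂Q/∂x - ∂P/∂y) dA.

Here P = 0, Q = 26x^5, so

    ∂Q/∂x = 130x^4,    ∂P/∂y = 0,
    ∂Q/∂x - ∂P/∂y = 130x^4.

D is the region 0 ≤ x ≤ 6, 0 ≤ y ≤ 3. Evaluating the double integral:

    ∬_D (130x^4) dA = ∫_0^{6} ∫_0^{3} (130x^4) dy dx.

Inner (y from 0 to 3): 390x^4.
Outer (x from 0 to 6): 606528.

Therefore ∮_C P dx + Q dy = 606528.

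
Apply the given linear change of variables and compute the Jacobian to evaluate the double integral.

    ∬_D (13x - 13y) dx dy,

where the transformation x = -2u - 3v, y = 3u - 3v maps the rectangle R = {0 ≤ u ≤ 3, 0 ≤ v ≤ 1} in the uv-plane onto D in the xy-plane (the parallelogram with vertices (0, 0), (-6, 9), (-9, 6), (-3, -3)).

Compute the Jacobian determinant of (x, y) with respect to (u, v):

    ∂(x,y)/∂(u,v) = | -2  -3 | = (-2)(-3) - (-3)(3) = 15.
                   | 3  -3 |

Its absolute value is |J| = 15 (the area scaling factor).

Substituting x = -2u - 3v, y = 3u - 3v into the integrand,

    13x - 13y → -65u,

so the integral becomes

    ∬_R (-65u) · |J| du dv = ∫_0^3 ∫_0^1 (-975u) dv du.

Inner (v): -975u.
Outer (u): -8775/2.

Therefore ∬_D (13x - 13y) dx dy = -8775/2.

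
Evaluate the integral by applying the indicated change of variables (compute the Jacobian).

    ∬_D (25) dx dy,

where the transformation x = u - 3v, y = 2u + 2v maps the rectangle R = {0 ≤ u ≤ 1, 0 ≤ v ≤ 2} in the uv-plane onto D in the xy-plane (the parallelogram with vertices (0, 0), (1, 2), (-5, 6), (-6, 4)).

Compute the Jacobian determinant of (x, y) with respect to (u, v):

    ∂(x,y)/∂(u,v) = | 1  -3 | = (1)(2) - (-3)(2) = 8.
                   | 2  2 |

Its absolute value is |J| = 8 (the area scaling factor).

Substituting x = u - 3v, y = 2u + 2v into the integrand,

    25 → 25,

so the integral becomes

    ∬_R (25) · |J| du dv = ∫_0^1 ∫_0^2 (200) dv du.

Inner (v): 400.
Outer (u): 400.

Therefore ∬_D (25) dx dy = 400.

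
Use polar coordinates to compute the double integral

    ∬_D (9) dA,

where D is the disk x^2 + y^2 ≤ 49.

The region D is 0 ≤ r ≤ 7, 0 ≤ θ ≤ 2π in polar coordinates, where x = r cos(θ), y = r sin(θ), and dA = r dr dθ.

Under the substitution, the integrand becomes 9, so

    ∬_D (9) dA = ∫_{0}^{2π} ∫_{0}^{7} (9) · r dr dθ.

Inner integral (in r): ∫_{0}^{7} (9) · r dr = 441/2.

Outer integral (in θ): ∫_{0}^{2π} (441/2) dθ = 441π.

Therefore ∬_D (9) dA = 441π.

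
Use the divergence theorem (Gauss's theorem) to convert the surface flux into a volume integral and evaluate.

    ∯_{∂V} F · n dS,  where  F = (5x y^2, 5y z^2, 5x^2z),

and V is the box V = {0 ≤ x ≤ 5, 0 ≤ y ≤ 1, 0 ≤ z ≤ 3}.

By the divergence theorem,

    ∯_{∂V} F · n dS = ∭_V (∇ · F) dV.

Compute the divergence:
    ∇ · F = ∂F_x/∂x + ∂F_y/∂y + ∂F_z/∂z = 5y^2 + 5z^2 + 5x^2 = 5x^2 + 5y^2 + 5z^2.

V is a rectangular box, so dV = dx dy dz with 0 ≤ x ≤ 5, 0 ≤ y ≤ 1, 0 ≤ z ≤ 3.

Integrate (5x^2 + 5y^2 + 5z^2) over V as an iterated integral:

    ∭_V (∇·F) dV = ∫_0^{5} ∫_0^{1} ∫_0^{3} (5x^2 + 5y^2 + 5z^2) dz dy dx.

Inner (z from 0 to 3): 15x^2 + 15y^2 + 45.
Middle (y from 0 to 1): 15x^2 + 50.
Outer (x from 0 to 5): 875.

Therefore ∯_{∂V} F · n dS = 875.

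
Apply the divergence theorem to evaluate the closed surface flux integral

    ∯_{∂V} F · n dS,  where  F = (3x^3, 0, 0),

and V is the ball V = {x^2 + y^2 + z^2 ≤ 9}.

By the divergence theorem,

    ∯_{∂V} F · n dS = ∭_V (∇ · F) dV.

Compute the divergence:
    ∇ · F = ∂F_x/∂x + ∂F_y/∂y + ∂F_z/∂z = 9x^2 + 0 + 0 = 9x^2.

In spherical coordinates, x = ρ sin(φ) cos(θ), y = ρ sin(φ) sin(θ), z = ρ cos(φ), dV = ρ^2 sin(φ) dρ dφ dθ, with 0 ≤ ρ ≤ 3, 0 ≤ φ ≤ π, 0 ≤ θ ≤ 2π.

The integrand, after substitution and multiplying by the volume element, becomes (9ρ^2sin(φ)^2cos(θ)^2) · ρ^2 sin(φ), so

    ∭_V (∇·F) dV = ∫_0^{2π} ∫_0^{π} ∫_0^{3} (9ρ^2sin(φ)^2cos(θ)^2) · ρ^2 sin(φ) dρ dφ dθ.

Inner (ρ from 0 to 3): 2187sin(φ)^3cos(θ)^2/5.
Middle (φ from 0 to π): 2916cos(θ)^2/5.
Outer (θ from 0 to 2π): 2916π/5.

Therefore ∯_{∂V} F · n dS = 2916π/5.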